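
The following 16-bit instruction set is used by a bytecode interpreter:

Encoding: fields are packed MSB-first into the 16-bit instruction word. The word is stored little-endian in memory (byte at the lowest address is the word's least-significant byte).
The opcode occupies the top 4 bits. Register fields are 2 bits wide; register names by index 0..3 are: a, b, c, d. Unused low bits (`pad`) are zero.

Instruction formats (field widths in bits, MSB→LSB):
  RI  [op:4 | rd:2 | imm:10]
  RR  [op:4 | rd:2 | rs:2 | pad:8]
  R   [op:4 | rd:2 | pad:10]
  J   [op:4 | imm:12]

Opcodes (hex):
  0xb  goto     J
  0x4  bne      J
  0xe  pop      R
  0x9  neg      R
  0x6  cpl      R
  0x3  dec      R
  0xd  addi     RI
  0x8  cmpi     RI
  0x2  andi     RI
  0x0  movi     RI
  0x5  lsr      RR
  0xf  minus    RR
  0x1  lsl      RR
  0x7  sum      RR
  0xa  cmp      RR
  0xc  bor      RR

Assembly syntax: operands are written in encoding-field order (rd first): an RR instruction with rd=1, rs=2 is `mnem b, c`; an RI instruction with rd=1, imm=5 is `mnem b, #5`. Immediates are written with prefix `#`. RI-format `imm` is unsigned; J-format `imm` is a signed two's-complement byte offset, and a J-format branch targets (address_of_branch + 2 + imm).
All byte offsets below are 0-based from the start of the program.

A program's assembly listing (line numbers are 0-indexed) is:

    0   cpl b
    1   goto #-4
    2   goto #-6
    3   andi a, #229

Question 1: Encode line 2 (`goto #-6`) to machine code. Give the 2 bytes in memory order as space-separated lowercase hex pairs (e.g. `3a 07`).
L2: goto op=0xb:4|imm=-6:12 ⇒ 0xbffa ⇒ little fa bf

fa bf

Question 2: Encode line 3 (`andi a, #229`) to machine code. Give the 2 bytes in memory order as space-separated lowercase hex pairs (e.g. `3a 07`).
L3: andi op=0x2:4|rd=0:2|imm=229:10 ⇒ 0x20e5 ⇒ little e5 20

e5 20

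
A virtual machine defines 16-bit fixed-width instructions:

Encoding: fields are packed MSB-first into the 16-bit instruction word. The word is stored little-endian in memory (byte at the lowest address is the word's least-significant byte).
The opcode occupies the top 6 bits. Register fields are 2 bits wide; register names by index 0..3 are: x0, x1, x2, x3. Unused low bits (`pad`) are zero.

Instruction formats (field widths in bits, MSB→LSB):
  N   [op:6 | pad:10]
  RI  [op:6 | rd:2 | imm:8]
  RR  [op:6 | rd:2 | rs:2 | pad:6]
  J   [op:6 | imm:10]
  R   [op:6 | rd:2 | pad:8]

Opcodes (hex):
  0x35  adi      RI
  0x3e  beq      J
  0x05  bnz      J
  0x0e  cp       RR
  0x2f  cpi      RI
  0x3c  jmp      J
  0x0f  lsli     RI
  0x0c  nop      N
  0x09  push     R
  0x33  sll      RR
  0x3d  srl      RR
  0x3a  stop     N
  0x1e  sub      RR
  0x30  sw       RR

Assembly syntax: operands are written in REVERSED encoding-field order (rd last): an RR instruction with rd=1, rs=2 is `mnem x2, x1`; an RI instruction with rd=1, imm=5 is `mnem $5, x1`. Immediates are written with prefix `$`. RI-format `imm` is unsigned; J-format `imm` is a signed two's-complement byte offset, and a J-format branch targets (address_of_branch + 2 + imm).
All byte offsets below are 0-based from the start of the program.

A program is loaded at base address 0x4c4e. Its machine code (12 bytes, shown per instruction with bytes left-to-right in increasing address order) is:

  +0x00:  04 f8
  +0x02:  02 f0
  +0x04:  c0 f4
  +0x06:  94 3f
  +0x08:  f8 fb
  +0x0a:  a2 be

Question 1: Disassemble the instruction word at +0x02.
off 0x02: read 02 f0 as little → 0xf002
  opcode bits[15:10]=0x3c: jmp/J
  imm@[9:0]=0x2 ⇒ $2

jmp $2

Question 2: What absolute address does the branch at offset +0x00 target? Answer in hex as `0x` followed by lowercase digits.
off 0x00: read 04 f8 as little → 0xf804
  top 6b → 0x3e → beq [J]
  imm: (w>>0)&0x3ff=0x4 → $4
  target = base 0x4c4e + off 0x00 + 2 + imm 4 = 0x4c54

0x4c54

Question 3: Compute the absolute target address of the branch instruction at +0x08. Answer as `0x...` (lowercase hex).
@+08  little-endian(f8 fb) = 0xfbf8
  op=0xfbf8>>10=0x3e ⇒ beq (J)
  imm: (w>>0)&0x3ff=0x3f8 (s10→-8) → $-8
  target = base 0x4c4e + off 0x08 + 2 + imm -8 = 0x4c50

0x4c50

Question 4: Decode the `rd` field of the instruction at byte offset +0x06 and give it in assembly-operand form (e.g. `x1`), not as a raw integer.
x3

@+06  little-endian(94 3f) = 0x3f94
  top 6b → 0xf → lsli [RI]
  rd@[9:8]=0x3 ⇒ x3
  imm@[7:0]=0x94 ⇒ $148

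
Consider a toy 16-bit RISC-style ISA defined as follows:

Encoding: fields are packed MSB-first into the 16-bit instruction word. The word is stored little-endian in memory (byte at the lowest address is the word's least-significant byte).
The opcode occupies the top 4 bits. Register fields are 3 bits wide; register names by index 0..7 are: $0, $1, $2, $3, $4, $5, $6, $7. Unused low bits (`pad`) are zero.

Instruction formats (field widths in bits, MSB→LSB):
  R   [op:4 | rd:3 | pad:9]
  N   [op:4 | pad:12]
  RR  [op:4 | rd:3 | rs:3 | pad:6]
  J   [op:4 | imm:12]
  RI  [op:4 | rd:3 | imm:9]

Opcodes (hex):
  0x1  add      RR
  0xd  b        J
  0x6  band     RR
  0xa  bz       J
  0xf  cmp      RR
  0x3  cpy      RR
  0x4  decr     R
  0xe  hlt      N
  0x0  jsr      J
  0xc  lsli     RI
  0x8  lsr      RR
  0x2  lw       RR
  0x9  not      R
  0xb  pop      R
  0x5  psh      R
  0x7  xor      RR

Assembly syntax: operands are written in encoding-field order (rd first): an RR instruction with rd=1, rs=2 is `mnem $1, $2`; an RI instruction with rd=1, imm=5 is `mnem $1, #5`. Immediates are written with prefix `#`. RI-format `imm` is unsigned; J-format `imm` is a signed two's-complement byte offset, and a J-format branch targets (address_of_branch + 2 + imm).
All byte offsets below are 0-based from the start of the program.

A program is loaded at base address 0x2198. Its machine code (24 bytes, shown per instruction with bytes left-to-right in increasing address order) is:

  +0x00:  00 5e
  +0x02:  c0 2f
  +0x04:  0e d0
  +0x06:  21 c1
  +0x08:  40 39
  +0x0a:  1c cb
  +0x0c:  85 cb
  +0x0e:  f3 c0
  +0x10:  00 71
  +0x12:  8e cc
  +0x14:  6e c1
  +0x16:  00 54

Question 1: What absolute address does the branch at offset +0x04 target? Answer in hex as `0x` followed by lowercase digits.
0x21ac

[04] 0e d0 → 0xd00e
  op=0xd00e>>12=0xd ⇒ b (J)
  imm: (w>>0)&0xfff=0xe → #14
  target = base 0x2198 + off 0x04 + 2 + imm 14 = 0x21ac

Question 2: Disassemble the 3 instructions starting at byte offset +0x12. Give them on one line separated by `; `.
[12] 8e cc → 0xcc8e
  top 4b → 0xc → lsli [RI]
  rd@[11:9]=0x6 ⇒ $6
  imm@[8:0]=0x8e ⇒ #142
[14] 6e c1 → 0xc16e
  top 4b → 0xc → lsli [RI]
  rd@[11:9]=0x0 ⇒ $0
  imm@[8:0]=0x16e ⇒ #366
[16] 00 54 → 0x5400
  top 4b → 0x5 → psh [R]
  rd@[11:9]=0x2 ⇒ $2

lsli $6, #142; lsli $0, #366; psh $2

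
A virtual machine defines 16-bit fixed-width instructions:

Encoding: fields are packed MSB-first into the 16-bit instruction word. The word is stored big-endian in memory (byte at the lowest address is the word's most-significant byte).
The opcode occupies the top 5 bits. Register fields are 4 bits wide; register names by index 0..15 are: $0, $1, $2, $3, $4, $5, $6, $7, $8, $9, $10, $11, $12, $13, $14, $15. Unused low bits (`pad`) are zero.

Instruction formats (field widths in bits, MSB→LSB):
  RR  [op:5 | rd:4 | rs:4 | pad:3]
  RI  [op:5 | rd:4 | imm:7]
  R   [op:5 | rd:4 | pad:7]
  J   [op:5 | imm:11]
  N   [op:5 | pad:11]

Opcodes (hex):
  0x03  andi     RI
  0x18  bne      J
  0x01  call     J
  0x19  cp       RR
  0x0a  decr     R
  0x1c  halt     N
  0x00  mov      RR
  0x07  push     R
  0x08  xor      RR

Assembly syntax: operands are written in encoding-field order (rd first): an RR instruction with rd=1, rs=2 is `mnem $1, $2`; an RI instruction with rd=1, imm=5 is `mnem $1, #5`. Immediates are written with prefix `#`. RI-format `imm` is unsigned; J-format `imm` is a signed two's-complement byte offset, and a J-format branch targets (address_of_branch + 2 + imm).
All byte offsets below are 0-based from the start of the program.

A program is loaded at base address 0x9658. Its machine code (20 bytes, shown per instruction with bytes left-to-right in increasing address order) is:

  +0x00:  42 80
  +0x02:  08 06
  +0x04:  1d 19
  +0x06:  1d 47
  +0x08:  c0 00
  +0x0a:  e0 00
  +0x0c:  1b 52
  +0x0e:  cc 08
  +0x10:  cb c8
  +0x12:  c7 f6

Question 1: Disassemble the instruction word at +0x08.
bne #0

off 0x08: read c0 00 as big → 0xc000
  op=0xc000>>11=0x18 ⇒ bne (J)
  imm: (w>>0)&0x7ff=0x0 → #0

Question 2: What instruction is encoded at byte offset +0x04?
andi $10, #25

[04] 1d 19 → 0x1d19
  top 5b → 0x3 → andi [RI]
  [10:7] rd=10 = $10
  [6:0] imm=25 = #25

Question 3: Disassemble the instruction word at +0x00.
xor $5, $0

off 0x00: read 42 80 as big → 0x4280
  top 5b → 0x8 → xor [RR]
  rd@[10:7]=0x5 ⇒ $5
  rs@[6:3]=0x0 ⇒ $0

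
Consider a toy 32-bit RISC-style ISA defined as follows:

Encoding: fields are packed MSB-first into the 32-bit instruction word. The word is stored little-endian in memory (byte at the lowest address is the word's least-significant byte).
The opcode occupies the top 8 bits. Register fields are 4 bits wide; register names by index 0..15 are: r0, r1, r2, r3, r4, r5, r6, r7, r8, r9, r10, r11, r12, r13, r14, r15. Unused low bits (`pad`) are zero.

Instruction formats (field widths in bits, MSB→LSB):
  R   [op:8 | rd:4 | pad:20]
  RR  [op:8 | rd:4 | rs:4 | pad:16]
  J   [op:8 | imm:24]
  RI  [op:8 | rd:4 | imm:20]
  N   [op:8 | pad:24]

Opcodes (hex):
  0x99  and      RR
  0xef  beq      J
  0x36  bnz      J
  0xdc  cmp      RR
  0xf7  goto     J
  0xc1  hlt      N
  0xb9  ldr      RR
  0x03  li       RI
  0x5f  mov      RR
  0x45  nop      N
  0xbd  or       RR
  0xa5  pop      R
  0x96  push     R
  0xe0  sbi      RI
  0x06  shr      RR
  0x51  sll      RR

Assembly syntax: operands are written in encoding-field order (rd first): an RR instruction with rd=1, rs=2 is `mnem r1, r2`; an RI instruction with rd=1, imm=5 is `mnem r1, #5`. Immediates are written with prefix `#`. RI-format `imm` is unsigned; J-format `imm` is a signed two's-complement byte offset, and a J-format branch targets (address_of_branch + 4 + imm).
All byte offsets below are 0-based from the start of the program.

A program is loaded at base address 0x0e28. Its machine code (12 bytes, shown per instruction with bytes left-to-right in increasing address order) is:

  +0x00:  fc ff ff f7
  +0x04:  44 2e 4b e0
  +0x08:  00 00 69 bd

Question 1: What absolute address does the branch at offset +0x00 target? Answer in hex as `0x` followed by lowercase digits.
0x0e28

+0x00: fc ff ff f7 ⇒ word 0xf7fffffc (little)
  top 8b → 0xf7 → goto [J]
  imm: (w>>0)&0xffffff=0xfffffc (s24→-4) → #-4
  target = base 0x0e28 + off 0x00 + 4 + imm -4 = 0x0e28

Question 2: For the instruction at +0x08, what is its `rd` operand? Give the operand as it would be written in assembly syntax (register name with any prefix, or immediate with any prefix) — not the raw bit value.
off 0x08: read 00 00 69 bd as little → 0xbd690000
  op=0xbd690000>>24=0xbd ⇒ or (RR)
  rd@[23:20]=0x6 ⇒ r6
  rs@[19:16]=0x9 ⇒ r9

r6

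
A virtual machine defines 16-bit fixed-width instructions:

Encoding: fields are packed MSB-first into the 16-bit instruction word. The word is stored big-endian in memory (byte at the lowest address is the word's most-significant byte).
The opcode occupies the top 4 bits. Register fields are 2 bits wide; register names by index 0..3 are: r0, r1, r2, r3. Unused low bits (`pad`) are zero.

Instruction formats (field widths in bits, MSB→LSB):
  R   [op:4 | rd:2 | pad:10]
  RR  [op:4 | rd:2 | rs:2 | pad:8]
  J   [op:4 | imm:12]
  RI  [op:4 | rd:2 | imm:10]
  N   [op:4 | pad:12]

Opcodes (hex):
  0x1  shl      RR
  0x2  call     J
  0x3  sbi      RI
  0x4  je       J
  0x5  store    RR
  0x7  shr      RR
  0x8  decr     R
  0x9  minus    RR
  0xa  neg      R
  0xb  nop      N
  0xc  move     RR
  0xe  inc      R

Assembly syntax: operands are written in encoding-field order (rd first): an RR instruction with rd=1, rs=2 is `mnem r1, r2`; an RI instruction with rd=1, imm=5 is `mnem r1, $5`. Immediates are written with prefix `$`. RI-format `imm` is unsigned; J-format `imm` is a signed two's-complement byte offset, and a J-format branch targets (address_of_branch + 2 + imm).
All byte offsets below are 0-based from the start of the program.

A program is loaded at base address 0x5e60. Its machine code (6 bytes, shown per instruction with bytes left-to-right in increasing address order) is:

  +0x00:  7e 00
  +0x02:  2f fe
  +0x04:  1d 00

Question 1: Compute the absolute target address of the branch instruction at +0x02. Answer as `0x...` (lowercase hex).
0x5e62

[02] 2f fe → 0x2ffe
  opcode bits[15:12]=0x2: call/J
  imm: (w>>0)&0xfff=0xffe (s12→-2) → $-2
  target = base 0x5e60 + off 0x02 + 2 + imm -2 = 0x5e62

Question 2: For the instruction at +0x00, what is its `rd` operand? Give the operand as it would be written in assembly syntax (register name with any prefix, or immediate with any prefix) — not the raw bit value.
r3

[00] 7e 00 → 0x7e00
  op=0x7e00>>12=0x7 ⇒ shr (RR)
  rd@[11:10]=0x3 ⇒ r3
  rs@[9:8]=0x2 ⇒ r2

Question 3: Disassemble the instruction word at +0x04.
@+04  big-endian(1d 00) = 0x1d00
  op=0x1d00>>12=0x1 ⇒ shl (RR)
  rd@[11:10]=0x3 ⇒ r3
  rs@[9:8]=0x1 ⇒ r1

shl r3, r1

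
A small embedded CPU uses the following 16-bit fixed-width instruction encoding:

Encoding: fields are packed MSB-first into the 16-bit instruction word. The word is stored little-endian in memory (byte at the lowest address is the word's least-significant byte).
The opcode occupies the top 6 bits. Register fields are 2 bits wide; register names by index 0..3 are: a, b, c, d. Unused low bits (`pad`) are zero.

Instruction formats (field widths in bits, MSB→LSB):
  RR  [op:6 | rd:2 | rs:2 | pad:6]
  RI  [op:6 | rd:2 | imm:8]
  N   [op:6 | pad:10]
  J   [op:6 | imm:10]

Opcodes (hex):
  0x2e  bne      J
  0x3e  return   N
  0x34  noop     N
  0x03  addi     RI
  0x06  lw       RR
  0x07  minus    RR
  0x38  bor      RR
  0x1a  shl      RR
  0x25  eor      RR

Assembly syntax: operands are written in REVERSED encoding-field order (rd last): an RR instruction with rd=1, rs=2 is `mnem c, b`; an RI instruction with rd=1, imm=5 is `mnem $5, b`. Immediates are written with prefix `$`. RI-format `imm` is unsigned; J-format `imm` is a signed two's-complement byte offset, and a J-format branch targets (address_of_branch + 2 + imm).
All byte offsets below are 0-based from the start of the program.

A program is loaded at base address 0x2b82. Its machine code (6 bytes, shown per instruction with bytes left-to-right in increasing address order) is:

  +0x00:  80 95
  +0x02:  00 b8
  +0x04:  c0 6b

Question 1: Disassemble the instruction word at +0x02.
@+02  little-endian(00 b8) = 0xb800
  opcode bits[15:10]=0x2e: bne/J
  imm: (w>>0)&0x3ff=0x0 → $0

bne $0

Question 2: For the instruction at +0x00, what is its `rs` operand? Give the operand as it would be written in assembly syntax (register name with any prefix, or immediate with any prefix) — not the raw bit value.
c

[00] 80 95 → 0x9580
  op=0x9580>>10=0x25 ⇒ eor (RR)
  rd@[9:8]=0x1 ⇒ b
  rs@[7:6]=0x2 ⇒ c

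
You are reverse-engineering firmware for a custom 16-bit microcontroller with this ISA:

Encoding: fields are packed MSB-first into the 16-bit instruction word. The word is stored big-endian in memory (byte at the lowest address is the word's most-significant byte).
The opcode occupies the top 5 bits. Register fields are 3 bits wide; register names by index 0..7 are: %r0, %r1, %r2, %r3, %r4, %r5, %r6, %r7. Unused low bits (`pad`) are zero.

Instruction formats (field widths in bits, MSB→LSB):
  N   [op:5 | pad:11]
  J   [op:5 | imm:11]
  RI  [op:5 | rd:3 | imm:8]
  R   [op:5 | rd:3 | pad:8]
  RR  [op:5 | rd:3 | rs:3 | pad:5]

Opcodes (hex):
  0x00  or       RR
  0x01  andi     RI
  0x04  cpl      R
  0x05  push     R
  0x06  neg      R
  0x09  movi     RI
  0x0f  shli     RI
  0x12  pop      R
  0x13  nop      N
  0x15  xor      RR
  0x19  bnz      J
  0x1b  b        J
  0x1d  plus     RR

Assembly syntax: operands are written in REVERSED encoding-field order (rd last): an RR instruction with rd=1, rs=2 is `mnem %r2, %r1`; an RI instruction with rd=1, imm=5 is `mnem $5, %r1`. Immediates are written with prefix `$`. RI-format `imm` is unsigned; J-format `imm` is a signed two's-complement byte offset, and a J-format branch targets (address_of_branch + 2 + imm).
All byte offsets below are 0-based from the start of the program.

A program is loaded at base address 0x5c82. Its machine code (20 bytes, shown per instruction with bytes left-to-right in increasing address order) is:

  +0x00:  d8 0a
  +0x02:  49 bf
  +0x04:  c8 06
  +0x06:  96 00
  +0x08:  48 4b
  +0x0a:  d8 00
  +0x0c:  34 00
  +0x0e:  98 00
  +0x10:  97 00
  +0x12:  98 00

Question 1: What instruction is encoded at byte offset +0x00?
[00] d8 0a → 0xd80a
  op=0xd80a>>11=0x1b ⇒ b (J)
  [10:0] imm=10 = $10

b $10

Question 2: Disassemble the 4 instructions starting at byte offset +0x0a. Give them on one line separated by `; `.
b $0; neg %r4; nop; pop %r7

[0a] d8 00 → 0xd800
  top 5b → 0x1b → b [J]
  imm: (w>>0)&0x7ff=0x0 → $0
[0c] 34 00 → 0x3400
  top 5b → 0x6 → neg [R]
  rd: (w>>8)&0x7=0x4 → %r4
[0e] 98 00 → 0x9800
  top 5b → 0x13 → nop [N]
[10] 97 00 → 0x9700
  top 5b → 0x12 → pop [R]
  rd: (w>>8)&0x7=0x7 → %r7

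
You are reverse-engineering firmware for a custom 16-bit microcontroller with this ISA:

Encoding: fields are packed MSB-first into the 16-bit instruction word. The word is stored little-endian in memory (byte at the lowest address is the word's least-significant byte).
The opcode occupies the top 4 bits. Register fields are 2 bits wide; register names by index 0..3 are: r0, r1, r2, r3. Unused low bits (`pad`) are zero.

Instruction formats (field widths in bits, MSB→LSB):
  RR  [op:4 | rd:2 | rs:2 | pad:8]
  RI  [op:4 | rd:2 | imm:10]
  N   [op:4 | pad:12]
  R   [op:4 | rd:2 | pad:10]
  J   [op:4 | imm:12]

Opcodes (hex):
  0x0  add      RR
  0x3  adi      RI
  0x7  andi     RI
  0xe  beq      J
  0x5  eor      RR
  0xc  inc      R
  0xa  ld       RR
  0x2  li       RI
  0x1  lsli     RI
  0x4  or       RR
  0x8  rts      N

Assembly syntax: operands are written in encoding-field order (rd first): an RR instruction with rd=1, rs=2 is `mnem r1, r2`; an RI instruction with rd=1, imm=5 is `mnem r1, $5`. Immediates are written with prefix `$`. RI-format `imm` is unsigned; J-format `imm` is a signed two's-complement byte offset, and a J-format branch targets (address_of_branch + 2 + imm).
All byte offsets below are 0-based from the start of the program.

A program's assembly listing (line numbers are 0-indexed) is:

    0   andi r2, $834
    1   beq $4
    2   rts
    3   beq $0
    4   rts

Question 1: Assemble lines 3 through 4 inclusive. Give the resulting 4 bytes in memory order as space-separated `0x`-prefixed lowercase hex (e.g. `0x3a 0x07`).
0x00 0xe0 0x00 0x80

3. beq fields op=0xe:4|imm=0:12 → word e000h → 00 e0
4. rts fields op=0x8:4|pad=0:12 → word 8000h → 00 80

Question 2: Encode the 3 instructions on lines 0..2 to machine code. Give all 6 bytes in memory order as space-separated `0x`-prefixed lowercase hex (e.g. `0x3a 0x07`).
L0: andi op=0x7:4|rd=2:2|imm=834:10 ⇒ 0x7b42 ⇒ little 42 7b
L1: beq op=0xe:4|imm=4:12 ⇒ 0xe004 ⇒ little 04 e0
L2: rts op=0x8:4|pad=0:12 ⇒ 0x8000 ⇒ little 00 80

0x42 0x7b 0x04 0xe0 0x00 0x80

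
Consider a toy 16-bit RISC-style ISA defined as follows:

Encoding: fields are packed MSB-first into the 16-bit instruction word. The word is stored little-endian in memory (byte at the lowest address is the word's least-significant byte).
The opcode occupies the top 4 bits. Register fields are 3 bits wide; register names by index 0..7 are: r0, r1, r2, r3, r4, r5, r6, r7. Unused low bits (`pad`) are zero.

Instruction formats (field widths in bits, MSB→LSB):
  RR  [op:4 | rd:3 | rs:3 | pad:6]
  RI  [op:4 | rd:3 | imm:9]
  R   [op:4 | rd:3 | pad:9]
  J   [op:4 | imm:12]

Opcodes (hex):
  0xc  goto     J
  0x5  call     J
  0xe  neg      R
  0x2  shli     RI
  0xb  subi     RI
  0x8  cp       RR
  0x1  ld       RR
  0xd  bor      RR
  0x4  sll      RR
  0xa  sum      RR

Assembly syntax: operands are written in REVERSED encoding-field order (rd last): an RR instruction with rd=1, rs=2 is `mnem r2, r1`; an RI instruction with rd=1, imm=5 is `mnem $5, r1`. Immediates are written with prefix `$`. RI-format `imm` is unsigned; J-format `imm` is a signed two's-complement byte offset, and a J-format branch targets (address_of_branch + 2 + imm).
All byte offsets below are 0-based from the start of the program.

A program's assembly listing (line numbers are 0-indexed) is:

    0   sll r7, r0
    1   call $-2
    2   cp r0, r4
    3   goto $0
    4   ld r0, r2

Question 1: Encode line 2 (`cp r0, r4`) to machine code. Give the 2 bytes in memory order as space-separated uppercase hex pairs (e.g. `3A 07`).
00 88

L2: cp op=0x8:4|rd=4:3|rs=0:3|pad=0:6 ⇒ 0x8800 ⇒ little 00 88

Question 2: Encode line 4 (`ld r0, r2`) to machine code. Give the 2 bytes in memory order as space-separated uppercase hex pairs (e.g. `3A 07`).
4. ld fields op=0x1:4|rd=2:3|rs=0:3|pad=0:6 → word 1400h → 00 14

00 14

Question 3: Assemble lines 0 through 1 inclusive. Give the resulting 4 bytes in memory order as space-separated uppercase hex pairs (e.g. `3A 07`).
C0 41 FE 5F

line 0 (sll): pack op=0x4:4|rd=0:3|rs=7:3|pad=0:6 = 0x41c0; little→ c0 41
line 1 (call): pack op=0x5:4|imm=-2:12 = 0x5ffe; little→ fe 5f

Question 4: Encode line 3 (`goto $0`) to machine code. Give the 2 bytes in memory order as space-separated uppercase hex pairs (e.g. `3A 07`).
00 C0

3. goto fields op=0xc:4|imm=0:12 → word c000h → 00 c0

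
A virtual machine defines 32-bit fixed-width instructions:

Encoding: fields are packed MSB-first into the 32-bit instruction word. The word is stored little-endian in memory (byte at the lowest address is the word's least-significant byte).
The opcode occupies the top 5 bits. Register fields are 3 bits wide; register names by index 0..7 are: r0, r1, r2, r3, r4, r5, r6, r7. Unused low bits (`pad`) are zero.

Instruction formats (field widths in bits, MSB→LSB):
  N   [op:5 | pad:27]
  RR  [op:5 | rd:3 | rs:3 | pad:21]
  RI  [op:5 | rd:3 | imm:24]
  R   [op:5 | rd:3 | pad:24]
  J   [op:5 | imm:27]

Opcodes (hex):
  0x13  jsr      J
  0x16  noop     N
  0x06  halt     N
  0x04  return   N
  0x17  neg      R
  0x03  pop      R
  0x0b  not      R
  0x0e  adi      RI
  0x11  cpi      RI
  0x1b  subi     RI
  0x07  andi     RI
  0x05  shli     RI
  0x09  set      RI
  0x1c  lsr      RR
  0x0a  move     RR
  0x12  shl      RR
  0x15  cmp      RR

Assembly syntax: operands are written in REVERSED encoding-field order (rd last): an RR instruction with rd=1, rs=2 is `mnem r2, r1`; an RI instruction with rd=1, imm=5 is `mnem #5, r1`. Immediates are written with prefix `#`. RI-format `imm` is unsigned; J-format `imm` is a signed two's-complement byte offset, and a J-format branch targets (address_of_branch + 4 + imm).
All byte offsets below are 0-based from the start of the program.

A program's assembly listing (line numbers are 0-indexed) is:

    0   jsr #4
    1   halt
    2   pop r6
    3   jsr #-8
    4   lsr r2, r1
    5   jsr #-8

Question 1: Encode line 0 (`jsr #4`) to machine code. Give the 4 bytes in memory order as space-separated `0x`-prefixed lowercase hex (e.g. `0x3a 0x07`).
L0: jsr op=0x13:5|imm=4:27 ⇒ 0x98000004 ⇒ little 04 00 00 98

0x04 0x00 0x00 0x98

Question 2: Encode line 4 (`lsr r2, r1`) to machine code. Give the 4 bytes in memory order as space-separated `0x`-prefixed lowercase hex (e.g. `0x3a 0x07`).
line 4 (lsr): pack op=0x1c:5|rd=1:3|rs=2:3|pad=0:21 = 0xe1400000; little→ 00 00 40 e1

0x00 0x00 0x40 0xe1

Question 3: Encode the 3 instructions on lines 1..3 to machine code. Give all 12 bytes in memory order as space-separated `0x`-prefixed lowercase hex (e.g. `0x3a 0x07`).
0x00 0x00 0x00 0x30 0x00 0x00 0x00 0x1e 0xf8 0xff 0xff 0x9f

L1: halt op=0x6:5|pad=0:27 ⇒ 0x30000000 ⇒ little 00 00 00 30
L2: pop op=0x3:5|rd=6:3|pad=0:24 ⇒ 0x1e000000 ⇒ little 00 00 00 1e
L3: jsr op=0x13:5|imm=-8:27 ⇒ 0x9ffffff8 ⇒ little f8 ff ff 9f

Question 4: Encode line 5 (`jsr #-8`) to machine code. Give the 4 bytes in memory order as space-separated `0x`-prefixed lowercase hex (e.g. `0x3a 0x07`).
L5: jsr op=0x13:5|imm=-8:27 ⇒ 0x9ffffff8 ⇒ little f8 ff ff 9f

0xf8 0xff 0xff 0x9f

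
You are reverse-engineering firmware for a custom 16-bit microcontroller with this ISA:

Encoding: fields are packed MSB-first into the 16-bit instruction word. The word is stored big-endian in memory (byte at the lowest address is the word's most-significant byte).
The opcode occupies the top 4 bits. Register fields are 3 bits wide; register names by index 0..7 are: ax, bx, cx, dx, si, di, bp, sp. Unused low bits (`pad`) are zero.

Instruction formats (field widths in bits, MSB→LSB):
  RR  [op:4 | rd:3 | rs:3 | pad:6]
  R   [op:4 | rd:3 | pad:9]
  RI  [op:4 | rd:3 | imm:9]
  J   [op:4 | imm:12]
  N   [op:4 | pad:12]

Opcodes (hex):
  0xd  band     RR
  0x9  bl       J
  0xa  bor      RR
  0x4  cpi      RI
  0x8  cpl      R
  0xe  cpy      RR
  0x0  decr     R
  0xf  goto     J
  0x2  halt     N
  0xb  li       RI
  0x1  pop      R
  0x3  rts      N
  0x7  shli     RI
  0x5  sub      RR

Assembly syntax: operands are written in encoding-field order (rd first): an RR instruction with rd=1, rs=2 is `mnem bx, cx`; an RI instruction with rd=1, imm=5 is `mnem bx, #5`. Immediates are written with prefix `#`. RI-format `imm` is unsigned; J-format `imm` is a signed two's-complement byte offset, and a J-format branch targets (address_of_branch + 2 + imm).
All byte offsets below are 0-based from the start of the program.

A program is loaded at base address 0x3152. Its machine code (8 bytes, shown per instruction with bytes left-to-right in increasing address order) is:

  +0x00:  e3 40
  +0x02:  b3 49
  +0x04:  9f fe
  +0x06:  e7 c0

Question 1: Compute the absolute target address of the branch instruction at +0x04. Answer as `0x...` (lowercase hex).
0x3156

[04] 9f fe → 0x9ffe
  opcode bits[15:12]=0x9: bl/J
  imm: (w>>0)&0xfff=0xffe (s12→-2) → #-2
  target = base 0x3152 + off 0x04 + 2 + imm -2 = 0x3156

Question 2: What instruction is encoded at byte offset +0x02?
[02] b3 49 → 0xb349
  top 4b → 0xb → li [RI]
  rd: (w>>9)&0x7=0x1 → bx
  imm: (w>>0)&0x1ff=0x149 → #329

li bx, #329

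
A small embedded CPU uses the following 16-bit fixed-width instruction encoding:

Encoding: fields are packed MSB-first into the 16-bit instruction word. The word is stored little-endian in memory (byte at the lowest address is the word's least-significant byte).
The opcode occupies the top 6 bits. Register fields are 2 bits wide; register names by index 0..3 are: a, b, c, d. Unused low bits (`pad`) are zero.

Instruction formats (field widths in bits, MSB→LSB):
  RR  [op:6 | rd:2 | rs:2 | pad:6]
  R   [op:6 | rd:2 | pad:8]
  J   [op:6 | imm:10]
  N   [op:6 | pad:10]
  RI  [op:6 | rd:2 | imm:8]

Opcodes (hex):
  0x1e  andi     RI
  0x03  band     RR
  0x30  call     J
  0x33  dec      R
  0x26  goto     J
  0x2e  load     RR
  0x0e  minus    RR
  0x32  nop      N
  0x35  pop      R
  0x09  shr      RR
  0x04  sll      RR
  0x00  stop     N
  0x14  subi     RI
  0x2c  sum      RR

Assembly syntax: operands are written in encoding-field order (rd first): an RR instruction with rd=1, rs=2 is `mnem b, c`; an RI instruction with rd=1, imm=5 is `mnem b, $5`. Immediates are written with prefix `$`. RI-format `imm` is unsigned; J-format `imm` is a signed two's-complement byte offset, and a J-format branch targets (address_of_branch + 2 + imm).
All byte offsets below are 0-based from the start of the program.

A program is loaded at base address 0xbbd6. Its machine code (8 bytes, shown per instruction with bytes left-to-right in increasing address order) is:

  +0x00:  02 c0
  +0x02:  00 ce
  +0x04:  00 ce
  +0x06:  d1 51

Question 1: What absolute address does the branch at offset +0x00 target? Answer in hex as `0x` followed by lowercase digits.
0xbbda

+0x00: 02 c0 ⇒ word 0xc002 (little)
  top 6b → 0x30 → call [J]
  imm: (w>>0)&0x3ff=0x2 → $2
  target = base 0xbbd6 + off 0x00 + 2 + imm 2 = 0xbbda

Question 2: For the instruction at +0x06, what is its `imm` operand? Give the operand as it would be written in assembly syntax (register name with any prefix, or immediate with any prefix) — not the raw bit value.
[06] d1 51 → 0x51d1
  opcode bits[15:10]=0x14: subi/RI
  rd: (w>>8)&0x3=0x1 → b
  imm: (w>>0)&0xff=0xd1 → $209

$209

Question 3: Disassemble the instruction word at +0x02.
off 0x02: read 00 ce as little → 0xce00
  opcode bits[15:10]=0x33: dec/R
  [9:8] rd=2 = c

dec c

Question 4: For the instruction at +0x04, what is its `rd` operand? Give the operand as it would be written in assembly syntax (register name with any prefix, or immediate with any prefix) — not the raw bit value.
[04] 00 ce → 0xce00
  opcode bits[15:10]=0x33: dec/R
  rd: (w>>8)&0x3=0x2 → c

c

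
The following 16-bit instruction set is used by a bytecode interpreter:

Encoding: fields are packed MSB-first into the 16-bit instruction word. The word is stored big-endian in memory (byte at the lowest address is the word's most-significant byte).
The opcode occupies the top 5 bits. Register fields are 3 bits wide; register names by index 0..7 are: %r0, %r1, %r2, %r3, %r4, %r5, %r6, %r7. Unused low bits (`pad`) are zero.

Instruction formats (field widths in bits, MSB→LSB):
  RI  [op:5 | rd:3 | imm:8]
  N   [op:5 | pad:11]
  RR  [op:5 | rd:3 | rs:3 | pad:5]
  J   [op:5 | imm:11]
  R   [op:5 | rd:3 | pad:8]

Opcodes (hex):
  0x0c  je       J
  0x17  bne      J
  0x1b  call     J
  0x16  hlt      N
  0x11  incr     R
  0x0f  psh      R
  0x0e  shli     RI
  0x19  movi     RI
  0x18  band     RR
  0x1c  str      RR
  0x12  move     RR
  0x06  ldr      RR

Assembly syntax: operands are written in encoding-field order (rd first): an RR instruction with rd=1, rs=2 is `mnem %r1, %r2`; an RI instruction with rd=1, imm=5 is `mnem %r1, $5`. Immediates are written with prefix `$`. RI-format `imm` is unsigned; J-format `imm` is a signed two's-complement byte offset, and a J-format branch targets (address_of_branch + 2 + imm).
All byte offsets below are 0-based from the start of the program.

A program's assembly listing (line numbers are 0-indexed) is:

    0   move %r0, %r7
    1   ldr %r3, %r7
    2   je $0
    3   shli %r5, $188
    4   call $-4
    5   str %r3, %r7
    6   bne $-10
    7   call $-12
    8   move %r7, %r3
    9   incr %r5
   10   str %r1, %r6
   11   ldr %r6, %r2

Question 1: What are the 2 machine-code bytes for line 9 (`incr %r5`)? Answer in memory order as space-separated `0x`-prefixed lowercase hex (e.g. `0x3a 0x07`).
9. incr fields op=0x11:5|rd=5:3|pad=0:8 → word 8d00h → 8d 00

0x8d 0x00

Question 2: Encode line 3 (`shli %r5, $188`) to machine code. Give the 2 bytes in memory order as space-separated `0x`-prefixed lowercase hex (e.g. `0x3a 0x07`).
0x75 0xbc

line 3 (shli): pack op=0xe:5|rd=5:3|imm=188:8 = 0x75bc; big→ 75 bc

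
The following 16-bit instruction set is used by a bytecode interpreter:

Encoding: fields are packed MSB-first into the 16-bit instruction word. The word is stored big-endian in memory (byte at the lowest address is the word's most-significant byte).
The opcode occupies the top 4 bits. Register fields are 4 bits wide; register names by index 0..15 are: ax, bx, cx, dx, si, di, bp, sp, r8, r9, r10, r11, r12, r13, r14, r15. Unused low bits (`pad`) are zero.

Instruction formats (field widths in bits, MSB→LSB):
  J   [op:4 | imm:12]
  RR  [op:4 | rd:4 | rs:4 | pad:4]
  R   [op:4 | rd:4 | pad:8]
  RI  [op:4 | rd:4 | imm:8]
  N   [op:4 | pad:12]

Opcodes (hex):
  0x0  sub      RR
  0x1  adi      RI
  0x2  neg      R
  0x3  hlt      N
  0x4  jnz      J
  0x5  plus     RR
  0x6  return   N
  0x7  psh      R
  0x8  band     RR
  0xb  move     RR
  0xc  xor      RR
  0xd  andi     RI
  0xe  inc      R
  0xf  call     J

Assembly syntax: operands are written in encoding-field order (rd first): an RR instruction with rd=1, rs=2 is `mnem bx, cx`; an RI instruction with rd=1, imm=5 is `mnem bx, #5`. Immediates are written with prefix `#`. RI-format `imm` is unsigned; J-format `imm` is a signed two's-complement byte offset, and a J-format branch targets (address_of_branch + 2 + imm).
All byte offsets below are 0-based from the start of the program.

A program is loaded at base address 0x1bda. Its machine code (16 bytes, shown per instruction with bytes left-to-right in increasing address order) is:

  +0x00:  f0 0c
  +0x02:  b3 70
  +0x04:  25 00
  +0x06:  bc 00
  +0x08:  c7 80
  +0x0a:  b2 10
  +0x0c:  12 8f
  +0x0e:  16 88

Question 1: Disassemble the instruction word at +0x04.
neg di

off 0x04: read 25 00 as big → 0x2500
  op=0x2500>>12=0x2 ⇒ neg (R)
  [11:8] rd=5 = di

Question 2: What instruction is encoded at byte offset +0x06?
move r12, ax

[06] bc 00 → 0xbc00
  opcode bits[15:12]=0xb: move/RR
  [11:8] rd=12 = r12
  [7:4] rs=0 = ax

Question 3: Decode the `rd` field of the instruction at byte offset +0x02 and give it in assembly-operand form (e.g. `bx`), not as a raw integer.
off 0x02: read b3 70 as big → 0xb370
  op=0xb370>>12=0xb ⇒ move (RR)
  rd: (w>>8)&0xf=0x3 → dx
  rs: (w>>4)&0xf=0x7 → sp

dx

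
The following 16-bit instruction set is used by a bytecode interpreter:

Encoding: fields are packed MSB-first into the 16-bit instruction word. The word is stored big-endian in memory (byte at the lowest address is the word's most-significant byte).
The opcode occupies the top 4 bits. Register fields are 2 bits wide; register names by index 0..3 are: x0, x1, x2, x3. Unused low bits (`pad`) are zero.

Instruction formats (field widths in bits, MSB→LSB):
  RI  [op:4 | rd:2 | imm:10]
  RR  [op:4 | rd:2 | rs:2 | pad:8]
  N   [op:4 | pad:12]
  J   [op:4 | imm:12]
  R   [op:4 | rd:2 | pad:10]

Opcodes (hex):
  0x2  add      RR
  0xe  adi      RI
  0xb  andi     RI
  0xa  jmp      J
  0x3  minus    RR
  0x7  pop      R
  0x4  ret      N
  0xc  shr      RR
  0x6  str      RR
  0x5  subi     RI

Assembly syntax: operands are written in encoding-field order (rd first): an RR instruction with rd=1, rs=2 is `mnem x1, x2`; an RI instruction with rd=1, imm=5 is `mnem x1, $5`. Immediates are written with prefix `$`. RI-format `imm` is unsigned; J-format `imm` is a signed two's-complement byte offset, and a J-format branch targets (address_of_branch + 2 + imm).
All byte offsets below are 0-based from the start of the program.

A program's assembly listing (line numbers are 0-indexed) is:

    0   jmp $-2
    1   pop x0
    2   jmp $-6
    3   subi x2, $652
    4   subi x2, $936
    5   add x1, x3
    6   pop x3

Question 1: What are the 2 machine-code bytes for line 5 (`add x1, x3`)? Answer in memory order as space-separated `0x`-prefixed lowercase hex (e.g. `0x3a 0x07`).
0x27 0x00

5. add fields op=0x2:4|rd=1:2|rs=3:2|pad=0:8 → word 2700h → 27 00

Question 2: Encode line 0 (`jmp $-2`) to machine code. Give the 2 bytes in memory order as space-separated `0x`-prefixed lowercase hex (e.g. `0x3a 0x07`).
0xaf 0xfe

line 0 (jmp): pack op=0xa:4|imm=-2:12 = 0xaffe; big→ af fe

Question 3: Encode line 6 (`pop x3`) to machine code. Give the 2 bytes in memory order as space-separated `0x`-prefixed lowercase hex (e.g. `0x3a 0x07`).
6. pop fields op=0x7:4|rd=3:2|pad=0:10 → word 7c00h → 7c 00

0x7c 0x00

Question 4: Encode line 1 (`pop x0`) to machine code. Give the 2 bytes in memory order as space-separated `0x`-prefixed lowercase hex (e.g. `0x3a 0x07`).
line 1 (pop): pack op=0x7:4|rd=0:2|pad=0:10 = 0x7000; big→ 70 00

0x70 0x00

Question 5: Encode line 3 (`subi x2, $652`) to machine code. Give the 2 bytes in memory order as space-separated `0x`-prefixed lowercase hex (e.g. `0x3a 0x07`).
0x5a 0x8c

3. subi fields op=0x5:4|rd=2:2|imm=652:10 → word 5a8ch → 5a 8c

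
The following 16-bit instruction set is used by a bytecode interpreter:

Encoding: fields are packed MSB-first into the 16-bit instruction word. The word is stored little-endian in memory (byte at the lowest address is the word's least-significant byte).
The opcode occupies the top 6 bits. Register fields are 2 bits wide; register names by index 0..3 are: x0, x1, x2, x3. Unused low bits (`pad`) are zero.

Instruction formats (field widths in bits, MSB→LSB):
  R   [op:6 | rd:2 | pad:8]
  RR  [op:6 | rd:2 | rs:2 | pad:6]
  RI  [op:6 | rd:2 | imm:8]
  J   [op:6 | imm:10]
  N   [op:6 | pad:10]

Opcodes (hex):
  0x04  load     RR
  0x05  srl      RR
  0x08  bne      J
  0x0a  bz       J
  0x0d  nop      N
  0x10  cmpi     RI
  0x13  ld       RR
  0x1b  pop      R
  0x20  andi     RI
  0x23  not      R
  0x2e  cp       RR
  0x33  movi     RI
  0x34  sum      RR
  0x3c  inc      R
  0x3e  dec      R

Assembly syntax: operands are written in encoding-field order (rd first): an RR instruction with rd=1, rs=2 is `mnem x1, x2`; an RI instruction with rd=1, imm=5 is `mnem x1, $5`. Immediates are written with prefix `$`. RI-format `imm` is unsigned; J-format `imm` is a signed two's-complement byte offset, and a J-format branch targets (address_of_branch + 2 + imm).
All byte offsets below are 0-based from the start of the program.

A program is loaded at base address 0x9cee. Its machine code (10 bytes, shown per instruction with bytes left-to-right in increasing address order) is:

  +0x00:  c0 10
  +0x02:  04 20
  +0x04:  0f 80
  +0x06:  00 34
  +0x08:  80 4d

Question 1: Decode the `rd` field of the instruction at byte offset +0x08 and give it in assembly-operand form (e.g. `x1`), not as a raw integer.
x1

off 0x08: read 80 4d as little → 0x4d80
  op=0x4d80>>10=0x13 ⇒ ld (RR)
  [9:8] rd=1 = x1
  [7:6] rs=2 = x2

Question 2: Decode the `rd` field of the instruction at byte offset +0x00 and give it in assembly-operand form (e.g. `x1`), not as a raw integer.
@+00  little-endian(c0 10) = 0x10c0
  op=0x10c0>>10=0x4 ⇒ load (RR)
  rd: (w>>8)&0x3=0x0 → x0
  rs: (w>>6)&0x3=0x3 → x3

x0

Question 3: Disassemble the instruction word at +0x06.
nop

@+06  little-endian(00 34) = 0x3400
  opcode bits[15:10]=0xd: nop/N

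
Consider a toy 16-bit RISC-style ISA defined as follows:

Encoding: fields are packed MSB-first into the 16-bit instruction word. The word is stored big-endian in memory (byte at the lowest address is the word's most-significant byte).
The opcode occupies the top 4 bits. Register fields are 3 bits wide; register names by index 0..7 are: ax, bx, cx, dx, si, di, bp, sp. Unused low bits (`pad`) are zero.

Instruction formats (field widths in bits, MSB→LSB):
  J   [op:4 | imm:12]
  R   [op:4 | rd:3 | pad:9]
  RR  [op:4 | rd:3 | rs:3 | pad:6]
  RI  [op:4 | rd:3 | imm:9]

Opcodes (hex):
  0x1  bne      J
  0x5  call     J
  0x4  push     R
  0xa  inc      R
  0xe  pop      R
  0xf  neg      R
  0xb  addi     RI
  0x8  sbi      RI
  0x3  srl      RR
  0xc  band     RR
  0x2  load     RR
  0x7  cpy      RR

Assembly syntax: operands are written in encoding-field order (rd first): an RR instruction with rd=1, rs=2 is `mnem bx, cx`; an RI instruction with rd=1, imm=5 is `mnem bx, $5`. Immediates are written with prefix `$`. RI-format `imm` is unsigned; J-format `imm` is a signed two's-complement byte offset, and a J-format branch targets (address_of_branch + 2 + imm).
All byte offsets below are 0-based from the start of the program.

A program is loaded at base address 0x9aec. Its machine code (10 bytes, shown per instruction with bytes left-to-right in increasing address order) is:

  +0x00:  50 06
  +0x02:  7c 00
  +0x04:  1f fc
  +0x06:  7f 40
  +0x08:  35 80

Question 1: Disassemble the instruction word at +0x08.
srl cx, bp

+0x08: 35 80 ⇒ word 0x3580 (big)
  op=0x3580>>12=0x3 ⇒ srl (RR)
  rd: (w>>9)&0x7=0x2 → cx
  rs: (w>>6)&0x7=0x6 → bp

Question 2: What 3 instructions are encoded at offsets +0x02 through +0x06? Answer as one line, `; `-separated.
[02] 7c 00 → 0x7c00
  op=0x7c00>>12=0x7 ⇒ cpy (RR)
  [11:9] rd=6 = bp
  [8:6] rs=0 = ax
[04] 1f fc → 0x1ffc
  op=0x1ffc>>12=0x1 ⇒ bne (J)
  [11:0] imm=4092 (s12→-4) = $-4
[06] 7f 40 → 0x7f40
  op=0x7f40>>12=0x7 ⇒ cpy (RR)
  [11:9] rd=7 = sp
  [8:6] rs=5 = di

cpy bp, ax; bne $-4; cpy sp, di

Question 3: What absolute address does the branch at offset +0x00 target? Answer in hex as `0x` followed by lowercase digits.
off 0x00: read 50 06 as big → 0x5006
  top 4b → 0x5 → call [J]
  imm@[11:0]=0x6 ⇒ $6
  target = base 0x9aec + off 0x00 + 2 + imm 6 = 0x9af4

0x9af4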